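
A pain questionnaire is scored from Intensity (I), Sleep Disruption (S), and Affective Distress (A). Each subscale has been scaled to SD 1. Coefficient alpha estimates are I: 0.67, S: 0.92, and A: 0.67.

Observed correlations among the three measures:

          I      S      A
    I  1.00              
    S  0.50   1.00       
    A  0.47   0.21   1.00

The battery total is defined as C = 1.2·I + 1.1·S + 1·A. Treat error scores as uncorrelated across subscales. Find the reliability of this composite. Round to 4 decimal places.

Var(C) = 1.2² + 1.1² + 1 + 2·[1.32·0.50 + 1.2·0.47 + 1.1·0.21] = 3.65 + 2.91 = 6.56.
Because errors are independent across components, Cov(Tᵢ,Tⱼ) = Cov(Xᵢ,Xⱼ); the off-diagonal part of the true-score variance is the same as above.
True-score variance = [1.2²·0.67 + 1.1²·0.92 + 0.67] + 2.91 = 2.748 + 2.91 = 5.658.
Reliability = 5.658 / 6.56 = 0.8625.

0.8625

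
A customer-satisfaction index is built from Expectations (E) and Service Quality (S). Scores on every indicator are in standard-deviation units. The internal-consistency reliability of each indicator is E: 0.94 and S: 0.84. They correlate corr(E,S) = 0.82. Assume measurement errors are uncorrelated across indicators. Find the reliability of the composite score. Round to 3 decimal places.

0.940

Var(E+S) = 2 + 2·[0.82] = 2 + 1.64 = 3.64.
Because errors are independent across components, Cov(Tᵢ,Tⱼ) = Cov(Xᵢ,Xⱼ); the off-diagonal part of the true-score variance is the same as above.
True-score variance = [0.94 + 0.84] + 1.64 = 1.78 + 1.64 = 3.42.
Reliability = 3.42 / 3.64 = 0.940.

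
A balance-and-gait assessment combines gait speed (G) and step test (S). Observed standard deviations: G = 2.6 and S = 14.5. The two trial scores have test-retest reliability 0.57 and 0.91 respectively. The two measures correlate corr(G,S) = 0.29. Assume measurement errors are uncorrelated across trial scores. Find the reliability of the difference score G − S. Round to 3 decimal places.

Var(G−S) = 2.6² + 14.5² − 2·2.6·14.5·0.29 = 217.01 − 21.866 = 195.144.
Because errors are independent across components, Cov(Tᵢ,Tⱼ) = Cov(Xᵢ,Xⱼ); the off-diagonal part of the true-score variance is the same as above.
True-score variance = [2.6²·0.57 + 14.5²·0.91] − 21.866 = 195.181 − 21.866 = 173.315.
Reliability = 173.315 / 195.144 = 0.888.

0.888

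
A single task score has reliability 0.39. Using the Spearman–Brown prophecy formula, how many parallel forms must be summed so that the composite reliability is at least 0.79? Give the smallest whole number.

k ≥ ρ*(1−ρ₁)/(ρ₁(1−ρ*)) = 0.79·0.61 / (0.39·0.21) = 5.884.
Smallest integer k = 6.

6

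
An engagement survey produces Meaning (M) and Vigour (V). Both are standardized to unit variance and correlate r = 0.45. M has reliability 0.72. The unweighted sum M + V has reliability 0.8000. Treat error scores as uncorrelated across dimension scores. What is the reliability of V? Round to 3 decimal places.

0.700

Var(M+V) = 2 + 2·0.45 = 2.900.
True-score variance = ρ_M + ρ_V + 2·0.45, so 0.8000 = (0.72 + ρ_V + 0.90) / 2.900.
ρ_V = 0.8000·2.900 − 0.72 − 0.90 = 0.700.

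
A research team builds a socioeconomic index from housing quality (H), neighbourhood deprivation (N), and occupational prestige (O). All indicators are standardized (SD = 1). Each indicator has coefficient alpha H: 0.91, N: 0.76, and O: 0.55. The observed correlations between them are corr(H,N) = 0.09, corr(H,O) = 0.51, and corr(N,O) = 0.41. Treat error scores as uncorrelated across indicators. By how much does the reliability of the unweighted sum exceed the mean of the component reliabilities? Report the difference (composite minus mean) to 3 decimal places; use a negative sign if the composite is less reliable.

0.105

Var(sum) = 3 + 2.02 = 5.02; true-score variance = 2.22 + 2.02 = 4.24; composite reliability = 0.8446.
Mean component reliability = 0.7400.
Difference = 0.8446 − 0.7400 = 0.105.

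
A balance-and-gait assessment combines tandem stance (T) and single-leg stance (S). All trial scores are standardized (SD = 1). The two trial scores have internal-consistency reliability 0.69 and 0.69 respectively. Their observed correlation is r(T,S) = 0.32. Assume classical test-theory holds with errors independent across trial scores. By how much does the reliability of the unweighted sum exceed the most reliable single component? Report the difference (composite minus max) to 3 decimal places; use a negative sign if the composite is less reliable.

0.075

Var(sum) = 2 + 0.64 = 2.64; true-score variance = 1.38 + 0.64 = 2.02; composite reliability = 0.7652.
Max component reliability = 0.6900.
Difference = 0.7652 − 0.6900 = 0.075.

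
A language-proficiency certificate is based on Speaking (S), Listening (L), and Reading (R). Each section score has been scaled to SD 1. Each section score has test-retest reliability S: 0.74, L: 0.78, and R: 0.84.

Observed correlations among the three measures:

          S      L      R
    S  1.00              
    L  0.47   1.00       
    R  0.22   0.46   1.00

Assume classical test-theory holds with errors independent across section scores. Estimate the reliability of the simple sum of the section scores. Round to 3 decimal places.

0.879

Var(S+L+R) = 3 + 2·[0.47 + 0.22 + 0.46] = 3 + 2.3 = 5.3.
Under uncorrelated errors the observed covariances equal the true-score covariances, so only the own-variance terms attenuate.
True-score variance = [0.74 + 0.78 + 0.84] + 2.3 = 2.36 + 2.3 = 4.66.
Reliability = 4.66 / 5.3 = 0.879.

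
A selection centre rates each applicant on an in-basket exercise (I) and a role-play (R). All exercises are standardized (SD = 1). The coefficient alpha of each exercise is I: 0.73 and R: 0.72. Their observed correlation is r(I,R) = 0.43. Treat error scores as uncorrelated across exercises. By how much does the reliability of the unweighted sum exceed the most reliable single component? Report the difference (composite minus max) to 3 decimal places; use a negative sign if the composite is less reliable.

Var(sum) = 2 + 0.86 = 2.86; true-score variance = 1.45 + 0.86 = 2.31; composite reliability = 0.8077.
Max component reliability = 0.7300.
Difference = 0.8077 − 0.7300 = 0.078.

0.078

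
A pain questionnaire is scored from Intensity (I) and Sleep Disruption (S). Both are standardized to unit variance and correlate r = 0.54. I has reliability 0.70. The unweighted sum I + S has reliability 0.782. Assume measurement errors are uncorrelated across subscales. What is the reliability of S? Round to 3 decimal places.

0.629

Var(I+S) = 2 + 2·0.54 = 3.080.
True-score variance = ρ_I + ρ_S + 2·0.54, so 0.782 = (0.70 + ρ_S + 1.08) / 3.080.
ρ_S = 0.782·3.080 − 0.70 − 1.08 = 0.629.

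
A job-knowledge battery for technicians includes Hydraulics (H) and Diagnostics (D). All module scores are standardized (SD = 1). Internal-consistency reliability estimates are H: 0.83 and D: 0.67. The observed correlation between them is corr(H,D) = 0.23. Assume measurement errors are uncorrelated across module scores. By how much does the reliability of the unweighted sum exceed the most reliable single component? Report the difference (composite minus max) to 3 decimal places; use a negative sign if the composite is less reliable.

Var(sum) = 2 + 0.46 = 2.46; true-score variance = 1.5 + 0.46 = 1.96; composite reliability = 0.7967.
Max component reliability = 0.8300.
Difference = 0.7967 − 0.8300 = -0.033.

-0.033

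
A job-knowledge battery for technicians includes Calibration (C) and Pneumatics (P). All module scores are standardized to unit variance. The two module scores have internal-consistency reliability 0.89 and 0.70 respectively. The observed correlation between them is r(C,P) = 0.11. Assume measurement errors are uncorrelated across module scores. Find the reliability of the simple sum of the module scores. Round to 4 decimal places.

0.8153

Var(C+P) = 2 + 2·[0.11] = 2 + 0.22 = 2.22.
With uncorrelated errors the cross-covariances are all true-score covariance, so they carry over unchanged; only the diagonal terms shrink to ρᵢσᵢ².
True-score variance = [0.89 + 0.70] + 0.22 = 1.59 + 0.22 = 1.81.
Reliability = 1.81 / 2.22 = 0.8153.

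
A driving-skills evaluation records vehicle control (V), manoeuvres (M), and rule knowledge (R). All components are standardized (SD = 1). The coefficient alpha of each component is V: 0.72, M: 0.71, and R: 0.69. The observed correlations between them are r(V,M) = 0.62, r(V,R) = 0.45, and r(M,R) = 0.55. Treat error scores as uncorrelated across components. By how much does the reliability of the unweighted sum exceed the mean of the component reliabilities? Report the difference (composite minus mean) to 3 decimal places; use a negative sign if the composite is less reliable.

0.152

Var(sum) = 3 + 3.24 = 6.24; true-score variance = 2.12 + 3.24 = 5.36; composite reliability = 0.8590.
Mean component reliability = 0.7067.
Difference = 0.8590 − 0.7067 = 0.152.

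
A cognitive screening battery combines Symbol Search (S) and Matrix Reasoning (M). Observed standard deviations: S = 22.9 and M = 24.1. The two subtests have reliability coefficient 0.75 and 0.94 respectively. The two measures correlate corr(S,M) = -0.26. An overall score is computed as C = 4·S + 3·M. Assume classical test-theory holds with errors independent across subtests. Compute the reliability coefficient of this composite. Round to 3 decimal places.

Var(C) = 4²·22.9² + 3²·24.1² + 2·[12·22.9·24.1·(-0.26)] = 13617.9 − 3443.79 = 10174.1.
With uncorrelated errors the cross-covariances are all true-score covariance, so they carry over unchanged; only the diagonal terms shrink to ρᵢσᵢ².
True-score variance = [4²·22.9²·0.75 + 3²·24.1²·0.94] − 3443.79 = 11206.6 − 3443.79 = 7762.78.
Reliability = 7762.78 / 10174.1 = 0.763.

0.763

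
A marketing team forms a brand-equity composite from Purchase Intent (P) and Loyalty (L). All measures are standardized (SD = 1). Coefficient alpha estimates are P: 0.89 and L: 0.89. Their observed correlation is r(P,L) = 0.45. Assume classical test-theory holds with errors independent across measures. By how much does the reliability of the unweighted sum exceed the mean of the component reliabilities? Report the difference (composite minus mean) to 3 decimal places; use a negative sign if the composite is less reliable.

0.034

Var(sum) = 2 + 0.9 = 2.9; true-score variance = 1.78 + 0.9 = 2.68; composite reliability = 0.9241.
Mean component reliability = 0.8900.
Difference = 0.9241 − 0.8900 = 0.034.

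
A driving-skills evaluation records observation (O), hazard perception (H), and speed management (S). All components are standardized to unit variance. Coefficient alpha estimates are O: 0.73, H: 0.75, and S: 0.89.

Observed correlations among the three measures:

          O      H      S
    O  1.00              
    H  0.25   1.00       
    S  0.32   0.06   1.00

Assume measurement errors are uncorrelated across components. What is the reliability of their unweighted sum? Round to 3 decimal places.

Var(O+H+S) = 3 + 2·[0.25 + 0.32 + 0.06] = 3 + 1.26 = 4.26.
With uncorrelated errors the cross-covariances are all true-score covariance, so they carry over unchanged; only the diagonal terms shrink to ρᵢσᵢ².
True-score variance = [0.73 + 0.75 + 0.89] + 1.26 = 2.37 + 1.26 = 3.63.
Reliability = 3.63 / 4.26 = 0.852.

0.852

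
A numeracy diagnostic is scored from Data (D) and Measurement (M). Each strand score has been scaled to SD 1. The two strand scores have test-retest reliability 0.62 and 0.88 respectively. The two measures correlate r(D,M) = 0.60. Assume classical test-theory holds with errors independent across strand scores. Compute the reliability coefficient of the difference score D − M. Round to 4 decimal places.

0.3750

Var(D−M) = 1 + 1 − 2·0.60 = 2 − 1.2 = 0.8.
Under uncorrelated errors the observed covariances equal the true-score covariances, so only the own-variance terms attenuate.
True-score variance = [0.62 + 0.88] − 1.2 = 1.5 − 1.2 = 0.3.
Reliability = 0.3 / 0.8 = 0.3750.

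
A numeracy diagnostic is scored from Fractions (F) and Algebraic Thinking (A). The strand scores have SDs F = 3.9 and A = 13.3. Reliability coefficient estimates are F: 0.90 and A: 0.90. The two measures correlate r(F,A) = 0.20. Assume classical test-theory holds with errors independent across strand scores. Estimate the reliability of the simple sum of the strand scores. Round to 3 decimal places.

Var(F+A) = 3.9² + 13.3² + 2·[3.9·13.3·0.20] = 192.1 + 20.748 = 212.848.
Under uncorrelated errors the observed covariances equal the true-score covariances, so only the own-variance terms attenuate.
True-score variance = [3.9²·0.90 + 13.3²·0.90] + 20.748 = 172.89 + 20.748 = 193.638.
Reliability = 193.638 / 212.848 = 0.910.

0.910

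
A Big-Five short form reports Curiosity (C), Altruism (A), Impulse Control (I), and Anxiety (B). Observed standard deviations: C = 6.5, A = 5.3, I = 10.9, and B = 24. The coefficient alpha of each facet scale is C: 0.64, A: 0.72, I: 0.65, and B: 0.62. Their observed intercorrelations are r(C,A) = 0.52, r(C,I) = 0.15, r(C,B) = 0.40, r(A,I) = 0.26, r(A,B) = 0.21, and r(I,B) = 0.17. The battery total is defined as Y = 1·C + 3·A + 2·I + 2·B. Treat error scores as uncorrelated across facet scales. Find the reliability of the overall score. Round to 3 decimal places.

Var(Y) = 6.5² + 3²·5.3² + 2²·10.9² + 2²·24² + 2·[3·6.5·5.3·0.52 + 2·6.5·10.9·0.15 + 2·6.5·24·0.40 + 6·5.3·10.9·0.26 + 6·5.3·24·0.21 + 4·10.9·24·0.17] = 3074.3 + 1256.16 = 4330.46.
Because errors are independent across components, Cov(Tᵢ,Tⱼ) = Cov(Xᵢ,Xⱼ); the off-diagonal part of the true-score variance is the same as above.
True-score variance = [6.5²·0.64 + 3²·5.3²·0.72 + 2²·10.9²·0.65 + 2²·24²·0.62] + 1256.16 = 1946.45 + 1256.16 = 3202.61.
Reliability = 3202.61 / 4330.46 = 0.740.

0.740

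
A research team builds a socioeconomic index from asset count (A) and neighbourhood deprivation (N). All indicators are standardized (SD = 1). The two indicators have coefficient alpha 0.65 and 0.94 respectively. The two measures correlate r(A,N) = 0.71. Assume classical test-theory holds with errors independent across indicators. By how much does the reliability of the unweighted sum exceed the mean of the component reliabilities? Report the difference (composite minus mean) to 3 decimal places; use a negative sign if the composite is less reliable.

0.085

Var(sum) = 2 + 1.42 = 3.42; true-score variance = 1.59 + 1.42 = 3.01; composite reliability = 0.8801.
Mean component reliability = 0.7950.
Difference = 0.8801 − 0.7950 = 0.085.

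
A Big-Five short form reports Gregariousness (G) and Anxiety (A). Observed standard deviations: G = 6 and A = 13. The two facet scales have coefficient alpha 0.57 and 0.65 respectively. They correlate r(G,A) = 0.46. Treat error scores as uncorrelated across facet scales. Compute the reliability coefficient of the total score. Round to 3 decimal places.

0.730

Var(G+A) = 6² + 13² + 2·[6·13·0.46] = 205 + 71.76 = 276.76.
With uncorrelated errors the cross-covariances are all true-score covariance, so they carry over unchanged; only the diagonal terms shrink to ρᵢσᵢ².
True-score variance = [6²·0.57 + 13²·0.65] + 71.76 = 130.37 + 71.76 = 202.13.
Reliability = 202.13 / 276.76 = 0.730.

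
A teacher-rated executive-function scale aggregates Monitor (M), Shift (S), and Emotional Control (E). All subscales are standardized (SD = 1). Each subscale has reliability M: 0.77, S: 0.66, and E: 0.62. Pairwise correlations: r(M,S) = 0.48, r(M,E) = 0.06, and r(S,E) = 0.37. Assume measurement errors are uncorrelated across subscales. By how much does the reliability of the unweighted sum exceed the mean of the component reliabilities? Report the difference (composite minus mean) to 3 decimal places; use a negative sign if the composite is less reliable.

Var(sum) = 3 + 1.82 = 4.82; true-score variance = 2.05 + 1.82 = 3.87; composite reliability = 0.8029.
Mean component reliability = 0.6833.
Difference = 0.8029 − 0.6833 = 0.120.

0.120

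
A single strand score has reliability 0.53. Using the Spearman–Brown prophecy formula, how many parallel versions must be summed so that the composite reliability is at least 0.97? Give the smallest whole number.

29

k ≥ ρ*(1−ρ₁)/(ρ₁(1−ρ*)) = 0.97·0.47 / (0.53·0.03) = 28.673.
Smallest integer k = 29.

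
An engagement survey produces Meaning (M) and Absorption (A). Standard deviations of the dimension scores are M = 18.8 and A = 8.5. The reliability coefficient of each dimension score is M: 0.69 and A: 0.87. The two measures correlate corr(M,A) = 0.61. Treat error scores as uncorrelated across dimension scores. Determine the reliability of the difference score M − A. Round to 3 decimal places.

0.484

Var(M−A) = 18.8² + 8.5² − 2·18.8·8.5·0.61 = 425.69 − 194.956 = 230.734.
Because errors are independent across components, Cov(Tᵢ,Tⱼ) = Cov(Xᵢ,Xⱼ); the off-diagonal part of the true-score variance is the same as above.
True-score variance = [18.8²·0.69 + 8.5²·0.87] − 194.956 = 306.731 − 194.956 = 111.775.
Reliability = 111.775 / 230.734 = 0.484.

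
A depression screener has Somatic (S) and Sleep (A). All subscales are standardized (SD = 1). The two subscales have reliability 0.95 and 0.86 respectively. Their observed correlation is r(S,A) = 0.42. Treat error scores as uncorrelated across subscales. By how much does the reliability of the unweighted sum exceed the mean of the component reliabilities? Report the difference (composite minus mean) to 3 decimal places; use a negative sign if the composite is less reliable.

0.028

Var(sum) = 2 + 0.84 = 2.84; true-score variance = 1.81 + 0.84 = 2.65; composite reliability = 0.9331.
Mean component reliability = 0.9050.
Difference = 0.9331 − 0.9050 = 0.028.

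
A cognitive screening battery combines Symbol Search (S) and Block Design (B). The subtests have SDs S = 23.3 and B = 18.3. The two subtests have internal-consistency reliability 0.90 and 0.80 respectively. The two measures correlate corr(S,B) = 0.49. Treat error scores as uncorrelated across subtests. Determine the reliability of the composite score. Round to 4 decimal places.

0.9064

Var(S+B) = 23.3² + 18.3² + 2·[23.3·18.3·0.49] = 877.78 + 417.862 = 1295.64.
With uncorrelated errors the cross-covariances are all true-score covariance, so they carry over unchanged; only the diagonal terms shrink to ρᵢσᵢ².
True-score variance = [23.3²·0.90 + 18.3²·0.80] + 417.862 = 756.513 + 417.862 = 1174.38.
Reliability = 1174.38 / 1295.64 = 0.9064.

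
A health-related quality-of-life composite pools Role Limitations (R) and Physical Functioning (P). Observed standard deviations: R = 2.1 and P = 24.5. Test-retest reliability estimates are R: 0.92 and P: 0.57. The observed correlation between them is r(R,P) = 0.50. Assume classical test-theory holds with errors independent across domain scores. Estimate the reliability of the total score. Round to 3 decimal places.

Var(R+P) = 2.1² + 24.5² + 2·[2.1·24.5·0.50] = 604.66 + 51.45 = 656.11.
With uncorrelated errors the cross-covariances are all true-score covariance, so they carry over unchanged; only the diagonal terms shrink to ρᵢσᵢ².
True-score variance = [2.1²·0.92 + 24.5²·0.57] + 51.45 = 346.2 + 51.45 = 397.65.
Reliability = 397.65 / 656.11 = 0.606.

0.606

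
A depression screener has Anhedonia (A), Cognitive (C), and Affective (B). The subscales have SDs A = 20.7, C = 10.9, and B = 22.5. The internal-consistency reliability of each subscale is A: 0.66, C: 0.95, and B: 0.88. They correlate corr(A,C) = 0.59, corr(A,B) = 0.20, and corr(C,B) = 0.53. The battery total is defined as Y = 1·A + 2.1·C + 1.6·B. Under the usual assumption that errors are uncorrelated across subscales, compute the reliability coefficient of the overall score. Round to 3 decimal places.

Var(Y) = 20.7² + 2.1²·10.9² + 1.6²·22.5² + 2·[2.1·20.7·10.9·0.59 + 1.6·20.7·22.5·0.20 + 3.36·10.9·22.5·0.53] = 2248.44 + 1730.67 = 3979.12.
Because errors are independent across components, Cov(Tᵢ,Tⱼ) = Cov(Xᵢ,Xⱼ); the off-diagonal part of the true-score variance is the same as above.
True-score variance = [20.7²·0.66 + 2.1²·10.9²·0.95 + 1.6²·22.5²·0.88] + 1730.67 = 1921.04 + 1730.67 = 3651.71.
Reliability = 3651.71 / 3979.12 = 0.918.

0.918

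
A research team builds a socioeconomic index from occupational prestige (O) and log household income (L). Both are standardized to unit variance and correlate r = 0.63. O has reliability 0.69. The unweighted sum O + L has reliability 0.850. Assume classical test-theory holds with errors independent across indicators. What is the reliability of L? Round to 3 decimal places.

Var(O+L) = 2 + 2·0.63 = 3.260.
True-score variance = ρ_O + ρ_L + 2·0.63, so 0.850 = (0.69 + ρ_L + 1.26) / 3.260.
ρ_L = 0.850·3.260 − 0.69 − 1.26 = 0.821.

0.821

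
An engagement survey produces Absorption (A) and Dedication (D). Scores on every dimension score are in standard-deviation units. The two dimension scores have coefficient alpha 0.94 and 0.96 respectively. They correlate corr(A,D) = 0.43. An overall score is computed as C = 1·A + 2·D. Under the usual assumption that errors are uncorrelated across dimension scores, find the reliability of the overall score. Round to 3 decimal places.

Var(C) = 1 + 2² + 2·[2·0.43] = 5 + 1.72 = 6.72.
Because errors are independent across components, Cov(Tᵢ,Tⱼ) = Cov(Xᵢ,Xⱼ); the off-diagonal part of the true-score variance is the same as above.
True-score variance = [0.94 + 2²·0.96] + 1.72 = 4.78 + 1.72 = 6.5.
Reliability = 6.5 / 6.72 = 0.967.

0.967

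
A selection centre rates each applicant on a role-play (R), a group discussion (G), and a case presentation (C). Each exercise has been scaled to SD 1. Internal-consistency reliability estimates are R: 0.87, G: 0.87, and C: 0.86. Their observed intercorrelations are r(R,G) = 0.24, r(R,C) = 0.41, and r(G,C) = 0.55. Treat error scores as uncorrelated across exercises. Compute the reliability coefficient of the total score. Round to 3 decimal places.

0.926

Var(R+G+C) = 3 + 2·[0.24 + 0.41 + 0.55] = 3 + 2.4 = 5.4.
With uncorrelated errors the cross-covariances are all true-score covariance, so they carry over unchanged; only the diagonal terms shrink to ρᵢσᵢ².
True-score variance = [0.87 + 0.87 + 0.86] + 2.4 = 2.6 + 2.4 = 5.
Reliability = 5 / 5.4 = 0.926.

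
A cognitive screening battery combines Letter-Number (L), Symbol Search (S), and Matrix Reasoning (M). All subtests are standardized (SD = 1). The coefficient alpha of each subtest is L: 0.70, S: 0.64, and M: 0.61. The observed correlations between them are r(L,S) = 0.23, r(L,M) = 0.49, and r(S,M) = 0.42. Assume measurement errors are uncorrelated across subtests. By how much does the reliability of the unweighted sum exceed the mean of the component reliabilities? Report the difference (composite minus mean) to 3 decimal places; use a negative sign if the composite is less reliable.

0.151

Var(sum) = 3 + 2.28 = 5.28; true-score variance = 1.95 + 2.28 = 4.23; composite reliability = 0.8011.
Mean component reliability = 0.6500.
Difference = 0.8011 − 0.6500 = 0.151.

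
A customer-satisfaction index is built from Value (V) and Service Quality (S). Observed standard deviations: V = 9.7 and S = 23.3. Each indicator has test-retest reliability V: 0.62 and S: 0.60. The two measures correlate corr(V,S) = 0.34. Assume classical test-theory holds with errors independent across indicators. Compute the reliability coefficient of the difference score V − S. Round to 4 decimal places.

0.4767

Var(V−S) = 9.7² + 23.3² − 2·9.7·23.3·0.34 = 636.98 − 153.687 = 483.293.
Because errors are independent across components, Cov(Tᵢ,Tⱼ) = Cov(Xᵢ,Xⱼ); the off-diagonal part of the true-score variance is the same as above.
True-score variance = [9.7²·0.62 + 23.3²·0.60] − 153.687 = 384.07 − 153.687 = 230.383.
Reliability = 230.383 / 483.293 = 0.4767.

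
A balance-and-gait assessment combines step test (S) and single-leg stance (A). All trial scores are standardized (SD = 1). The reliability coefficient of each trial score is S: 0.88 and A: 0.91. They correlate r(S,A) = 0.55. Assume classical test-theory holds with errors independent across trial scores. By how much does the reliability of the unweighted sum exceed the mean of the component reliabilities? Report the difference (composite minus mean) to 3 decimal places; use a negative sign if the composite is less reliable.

0.037

Var(sum) = 2 + 1.1 = 3.1; true-score variance = 1.79 + 1.1 = 2.89; composite reliability = 0.9323.
Mean component reliability = 0.8950.
Difference = 0.9323 − 0.8950 = 0.037.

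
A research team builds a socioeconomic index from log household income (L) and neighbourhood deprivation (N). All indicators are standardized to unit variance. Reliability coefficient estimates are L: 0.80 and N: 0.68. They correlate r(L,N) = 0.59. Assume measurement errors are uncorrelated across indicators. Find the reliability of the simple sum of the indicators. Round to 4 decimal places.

Var(L+N) = 2 + 2·[0.59] = 2 + 1.18 = 3.18.
Because errors are independent across components, Cov(Tᵢ,Tⱼ) = Cov(Xᵢ,Xⱼ); the off-diagonal part of the true-score variance is the same as above.
True-score variance = [0.80 + 0.68] + 1.18 = 1.48 + 1.18 = 2.66.
Reliability = 2.66 / 3.18 = 0.8365.

0.8365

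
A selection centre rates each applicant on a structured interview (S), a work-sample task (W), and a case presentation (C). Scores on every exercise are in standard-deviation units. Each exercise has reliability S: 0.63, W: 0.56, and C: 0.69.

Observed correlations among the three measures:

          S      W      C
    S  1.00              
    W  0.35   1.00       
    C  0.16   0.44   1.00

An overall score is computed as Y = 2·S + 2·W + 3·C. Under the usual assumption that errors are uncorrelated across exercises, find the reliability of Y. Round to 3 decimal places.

0.777

Var(Y) = 2² + 2² + 3² + 2·[4·0.35 + 6·0.16 + 6·0.44] = 17 + 10 = 27.
With uncorrelated errors the cross-covariances are all true-score covariance, so they carry over unchanged; only the diagonal terms shrink to ρᵢσᵢ².
True-score variance = [2²·0.63 + 2²·0.56 + 3²·0.69] + 10 = 10.97 + 10 = 20.97.
Reliability = 20.97 / 27 = 0.777.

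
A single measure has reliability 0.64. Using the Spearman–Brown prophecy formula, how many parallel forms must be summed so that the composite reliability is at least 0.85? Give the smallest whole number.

k ≥ ρ*(1−ρ₁)/(ρ₁(1−ρ*)) = 0.85·0.36 / (0.64·0.15) = 3.187.
Smallest integer k = 4.

4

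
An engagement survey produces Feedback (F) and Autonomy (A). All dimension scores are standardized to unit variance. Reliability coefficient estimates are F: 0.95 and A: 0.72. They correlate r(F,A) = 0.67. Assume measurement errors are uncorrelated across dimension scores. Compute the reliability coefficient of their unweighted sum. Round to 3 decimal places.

Var(F+A) = 2 + 2·[0.67] = 2 + 1.34 = 3.34.
Because errors are independent across components, Cov(Tᵢ,Tⱼ) = Cov(Xᵢ,Xⱼ); the off-diagonal part of the true-score variance is the same as above.
True-score variance = [0.95 + 0.72] + 1.34 = 1.67 + 1.34 = 3.01.
Reliability = 3.01 / 3.34 = 0.901.

0.901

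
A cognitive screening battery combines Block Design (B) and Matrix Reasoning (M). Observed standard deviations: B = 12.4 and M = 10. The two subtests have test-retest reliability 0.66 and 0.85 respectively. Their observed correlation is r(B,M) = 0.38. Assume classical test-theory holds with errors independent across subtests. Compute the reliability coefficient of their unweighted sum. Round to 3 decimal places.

0.807

Var(B+M) = 12.4² + 10² + 2·[12.4·10·0.38] = 253.76 + 94.24 = 348.
Because errors are independent across components, Cov(Tᵢ,Tⱼ) = Cov(Xᵢ,Xⱼ); the off-diagonal part of the true-score variance is the same as above.
True-score variance = [12.4²·0.66 + 10²·0.85] + 94.24 = 186.482 + 94.24 = 280.722.
Reliability = 280.722 / 348 = 0.807.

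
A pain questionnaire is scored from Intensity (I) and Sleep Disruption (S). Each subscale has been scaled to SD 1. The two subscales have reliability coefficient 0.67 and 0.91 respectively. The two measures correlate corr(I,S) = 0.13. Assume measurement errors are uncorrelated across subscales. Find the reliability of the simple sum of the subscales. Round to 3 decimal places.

0.814

Var(I+S) = 2 + 2·[0.13] = 2 + 0.26 = 2.26.
Under uncorrelated errors the observed covariances equal the true-score covariances, so only the own-variance terms attenuate.
True-score variance = [0.67 + 0.91] + 0.26 = 1.58 + 0.26 = 1.84.
Reliability = 1.84 / 2.26 = 0.814.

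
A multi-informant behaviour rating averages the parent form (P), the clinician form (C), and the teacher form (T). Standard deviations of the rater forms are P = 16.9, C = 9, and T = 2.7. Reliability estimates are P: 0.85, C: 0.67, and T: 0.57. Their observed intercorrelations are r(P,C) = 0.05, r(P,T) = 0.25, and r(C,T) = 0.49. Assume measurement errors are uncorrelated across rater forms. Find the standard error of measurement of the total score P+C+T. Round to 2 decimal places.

8.53

Var(total) = 373.9 + 61.839 = 435.739.
True-score variance = 301.194 + 61.839 = 363.033, so reliability = 0.8331.
Error variance = 435.739 − 363.033 = 72.7062; SEM = √72.7062 = 8.53.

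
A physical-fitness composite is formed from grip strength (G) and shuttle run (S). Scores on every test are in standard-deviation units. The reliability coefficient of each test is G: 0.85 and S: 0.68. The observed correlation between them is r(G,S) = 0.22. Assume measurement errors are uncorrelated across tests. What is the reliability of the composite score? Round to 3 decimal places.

0.807

Var(G+S) = 2 + 2·[0.22] = 2 + 0.44 = 2.44.
Under uncorrelated errors the observed covariances equal the true-score covariances, so only the own-variance terms attenuate.
True-score variance = [0.85 + 0.68] + 0.44 = 1.53 + 0.44 = 1.97.
Reliability = 1.97 / 2.44 = 0.807.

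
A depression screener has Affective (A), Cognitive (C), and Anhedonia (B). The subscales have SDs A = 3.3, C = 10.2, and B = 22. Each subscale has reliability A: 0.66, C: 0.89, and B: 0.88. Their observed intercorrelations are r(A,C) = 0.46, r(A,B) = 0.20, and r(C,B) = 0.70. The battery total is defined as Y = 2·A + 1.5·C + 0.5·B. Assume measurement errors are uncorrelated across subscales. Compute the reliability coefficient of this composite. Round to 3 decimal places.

0.927

Var(Y) = 2²·3.3² + 1.5²·10.2² + 0.5²·22² + 2·[3·3.3·10.2·0.46 + 3.3·22·0.20 + 0.75·10.2·22·0.70] = 398.65 + 357.562 = 756.212.
Because errors are independent across components, Cov(Tᵢ,Tⱼ) = Cov(Xᵢ,Xⱼ); the off-diagonal part of the true-score variance is the same as above.
True-score variance = [2²·3.3²·0.66 + 1.5²·10.2²·0.89 + 0.5²·22²·0.88] + 357.562 = 343.57 + 357.562 = 701.131.
Reliability = 701.131 / 756.212 = 0.927.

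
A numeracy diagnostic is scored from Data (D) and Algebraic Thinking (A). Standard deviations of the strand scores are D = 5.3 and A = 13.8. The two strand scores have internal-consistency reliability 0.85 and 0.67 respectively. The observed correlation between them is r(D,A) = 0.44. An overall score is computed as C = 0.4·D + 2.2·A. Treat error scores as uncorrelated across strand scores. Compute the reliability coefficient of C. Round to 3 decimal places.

Var(C) = 0.4²·5.3² + 2.2²·13.8² + 2·[0.88·5.3·13.8·0.44] = 926.224 + 56.6396 = 982.864.
Because errors are independent across components, Cov(Tᵢ,Tⱼ) = Cov(Xᵢ,Xⱼ); the off-diagonal part of the true-score variance is the same as above.
True-score variance = [0.4²·5.3²·0.85 + 2.2²·13.8²·0.67] + 56.6396 = 621.379 + 56.6396 = 678.019.
Reliability = 678.019 / 982.864 = 0.690.

0.690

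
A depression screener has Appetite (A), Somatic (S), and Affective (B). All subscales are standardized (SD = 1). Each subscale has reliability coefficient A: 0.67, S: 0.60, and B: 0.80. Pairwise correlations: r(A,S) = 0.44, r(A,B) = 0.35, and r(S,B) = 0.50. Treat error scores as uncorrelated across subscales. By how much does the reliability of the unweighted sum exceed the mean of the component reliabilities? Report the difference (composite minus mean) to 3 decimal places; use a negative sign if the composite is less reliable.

0.143

Var(sum) = 3 + 2.58 = 5.58; true-score variance = 2.07 + 2.58 = 4.65; composite reliability = 0.8333.
Mean component reliability = 0.6900.
Difference = 0.8333 − 0.6900 = 0.143.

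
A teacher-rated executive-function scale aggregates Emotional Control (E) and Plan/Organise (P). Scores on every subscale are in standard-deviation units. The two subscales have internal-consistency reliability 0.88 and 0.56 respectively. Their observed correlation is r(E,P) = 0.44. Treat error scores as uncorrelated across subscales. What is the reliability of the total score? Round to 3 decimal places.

0.806

Var(E+P) = 2 + 2·[0.44] = 2 + 0.88 = 2.88.
Under uncorrelated errors the observed covariances equal the true-score covariances, so only the own-variance terms attenuate.
True-score variance = [0.88 + 0.56] + 0.88 = 1.44 + 0.88 = 2.32.
Reliability = 2.32 / 2.88 = 0.806.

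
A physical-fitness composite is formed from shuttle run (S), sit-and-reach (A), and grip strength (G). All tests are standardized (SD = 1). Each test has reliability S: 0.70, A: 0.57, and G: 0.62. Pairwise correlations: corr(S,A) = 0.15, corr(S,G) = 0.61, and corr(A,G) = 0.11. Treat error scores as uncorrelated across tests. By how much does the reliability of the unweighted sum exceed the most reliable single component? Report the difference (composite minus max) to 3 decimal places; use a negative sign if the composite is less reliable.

Var(sum) = 3 + 1.74 = 4.74; true-score variance = 1.89 + 1.74 = 3.63; composite reliability = 0.7658.
Max component reliability = 0.7000.
Difference = 0.7658 − 0.7000 = 0.066.

0.066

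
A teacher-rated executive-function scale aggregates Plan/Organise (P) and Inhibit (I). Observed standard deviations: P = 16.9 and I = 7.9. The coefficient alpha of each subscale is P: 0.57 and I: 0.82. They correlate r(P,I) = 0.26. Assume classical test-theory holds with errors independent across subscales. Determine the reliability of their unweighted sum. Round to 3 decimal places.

0.679

Var(P+I) = 16.9² + 7.9² + 2·[16.9·7.9·0.26] = 348.02 + 69.4252 = 417.445.
With uncorrelated errors the cross-covariances are all true-score covariance, so they carry over unchanged; only the diagonal terms shrink to ρᵢσᵢ².
True-score variance = [16.9²·0.57 + 7.9²·0.82] + 69.4252 = 213.974 + 69.4252 = 283.399.
Reliability = 283.399 / 417.445 = 0.679.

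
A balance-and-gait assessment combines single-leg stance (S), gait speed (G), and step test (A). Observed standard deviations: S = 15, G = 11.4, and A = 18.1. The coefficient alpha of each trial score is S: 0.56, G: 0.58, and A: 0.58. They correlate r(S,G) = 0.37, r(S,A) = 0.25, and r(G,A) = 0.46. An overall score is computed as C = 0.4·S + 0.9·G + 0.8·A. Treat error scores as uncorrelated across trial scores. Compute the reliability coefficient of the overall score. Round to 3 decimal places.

0.743

Var(C) = 0.4²·15² + 0.9²·11.4² + 0.8²·18.1² + 2·[0.36·15·11.4·0.37 + 0.32·15·18.1·0.25 + 0.72·11.4·18.1·0.46] = 350.938 + 225.674 = 576.612.
Because errors are independent across components, Cov(Tᵢ,Tⱼ) = Cov(Xᵢ,Xⱼ); the off-diagonal part of the true-score variance is the same as above.
True-score variance = [0.4²·15²·0.56 + 0.9²·11.4²·0.58 + 0.8²·18.1²·0.58] + 225.674 = 202.824 + 225.674 = 428.498.
Reliability = 428.498 / 576.612 = 0.743.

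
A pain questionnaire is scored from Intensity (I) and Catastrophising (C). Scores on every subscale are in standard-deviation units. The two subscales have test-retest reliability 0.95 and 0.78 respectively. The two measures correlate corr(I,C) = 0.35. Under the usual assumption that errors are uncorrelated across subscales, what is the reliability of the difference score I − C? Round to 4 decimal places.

0.7923

Var(I−C) = 1 + 1 − 2·0.35 = 2 − 0.7 = 1.3.
With uncorrelated errors the cross-covariances are all true-score covariance, so they carry over unchanged; only the diagonal terms shrink to ρᵢσᵢ².
True-score variance = [0.95 + 0.78] − 0.7 = 1.73 − 0.7 = 1.03.
Reliability = 1.03 / 1.3 = 0.7923.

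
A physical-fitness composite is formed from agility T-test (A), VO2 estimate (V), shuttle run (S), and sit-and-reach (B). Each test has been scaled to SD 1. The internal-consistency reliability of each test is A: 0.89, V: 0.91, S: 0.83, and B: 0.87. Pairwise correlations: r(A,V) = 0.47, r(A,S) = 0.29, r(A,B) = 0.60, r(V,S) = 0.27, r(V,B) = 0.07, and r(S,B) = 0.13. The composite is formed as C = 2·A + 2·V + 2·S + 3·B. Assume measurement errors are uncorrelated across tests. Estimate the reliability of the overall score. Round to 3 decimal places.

Var(C) = 2² + 2² + 2² + 3² + 2·[4·0.47 + 4·0.29 + 6·0.60 + 4·0.27 + 6·0.07 + 6·0.13] = 21 + 17.84 = 38.84.
With uncorrelated errors the cross-covariances are all true-score covariance, so they carry over unchanged; only the diagonal terms shrink to ρᵢσᵢ².
True-score variance = [2²·0.89 + 2²·0.91 + 2²·0.83 + 3²·0.87] + 17.84 = 18.35 + 17.84 = 36.19.
Reliability = 36.19 / 38.84 = 0.932.

0.932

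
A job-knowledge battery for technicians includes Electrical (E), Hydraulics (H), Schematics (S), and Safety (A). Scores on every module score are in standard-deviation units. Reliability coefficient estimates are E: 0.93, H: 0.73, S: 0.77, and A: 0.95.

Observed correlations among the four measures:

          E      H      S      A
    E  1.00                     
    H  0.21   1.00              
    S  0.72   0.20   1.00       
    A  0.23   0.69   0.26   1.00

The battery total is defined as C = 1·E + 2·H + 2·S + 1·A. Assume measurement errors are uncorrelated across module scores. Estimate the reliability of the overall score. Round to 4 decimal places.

Var(C) = 1 + 2² + 2² + 1 + 2·[2·0.21 + 2·0.72 + 0.23 + 4·0.20 + 2·0.69 + 2·0.26] = 10 + 9.58 = 19.58.
With uncorrelated errors the cross-covariances are all true-score covariance, so they carry over unchanged; only the diagonal terms shrink to ρᵢσᵢ².
True-score variance = [0.93 + 2²·0.73 + 2²·0.77 + 0.95] + 9.58 = 7.88 + 9.58 = 17.46.
Reliability = 17.46 / 19.58 = 0.8917.

0.8917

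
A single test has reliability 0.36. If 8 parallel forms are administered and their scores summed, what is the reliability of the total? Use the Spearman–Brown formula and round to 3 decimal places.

0.818

ρ_k = kρ / (1 + (k−1)ρ) = 8·0.36 / (1 + 7·0.36) = 2.880 / 3.520 = 0.818.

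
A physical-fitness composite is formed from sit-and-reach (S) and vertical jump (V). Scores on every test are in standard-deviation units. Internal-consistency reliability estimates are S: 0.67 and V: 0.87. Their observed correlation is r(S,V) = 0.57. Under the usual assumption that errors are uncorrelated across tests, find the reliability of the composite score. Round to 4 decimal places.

Var(S+V) = 2 + 2·[0.57] = 2 + 1.14 = 3.14.
With uncorrelated errors the cross-covariances are all true-score covariance, so they carry over unchanged; only the diagonal terms shrink to ρᵢσᵢ².
True-score variance = [0.67 + 0.87] + 1.14 = 1.54 + 1.14 = 2.68.
Reliability = 2.68 / 3.14 = 0.8535.

0.8535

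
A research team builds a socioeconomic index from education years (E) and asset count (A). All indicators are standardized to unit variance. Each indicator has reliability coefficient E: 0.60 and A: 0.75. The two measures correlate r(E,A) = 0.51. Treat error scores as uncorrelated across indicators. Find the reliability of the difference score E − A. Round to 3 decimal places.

Var(E−A) = 1 + 1 − 2·0.51 = 2 − 1.02 = 0.98.
Under uncorrelated errors the observed covariances equal the true-score covariances, so only the own-variance terms attenuate.
True-score variance = [0.60 + 0.75] − 1.02 = 1.35 − 1.02 = 0.33.
Reliability = 0.33 / 0.98 = 0.337.

0.337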